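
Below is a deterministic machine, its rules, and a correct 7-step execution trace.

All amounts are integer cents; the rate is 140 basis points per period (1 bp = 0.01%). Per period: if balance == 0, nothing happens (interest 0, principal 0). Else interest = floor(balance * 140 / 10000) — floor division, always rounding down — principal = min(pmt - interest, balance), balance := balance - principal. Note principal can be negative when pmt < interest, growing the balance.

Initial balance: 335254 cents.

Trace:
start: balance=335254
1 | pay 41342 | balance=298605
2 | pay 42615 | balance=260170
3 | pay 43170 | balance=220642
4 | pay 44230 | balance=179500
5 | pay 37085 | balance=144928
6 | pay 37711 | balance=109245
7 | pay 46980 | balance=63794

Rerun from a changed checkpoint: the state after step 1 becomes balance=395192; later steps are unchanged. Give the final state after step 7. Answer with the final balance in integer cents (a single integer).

state after step 1 := balance=395192
2 | pay 42615 | balance=358109
3 | pay 43170 | balance=319952
4 | pay 44230 | balance=280201
5 | pay 37085 | balance=247038
6 | pay 37711 | balance=212785
7 | pay 46980 | balance=168783

168783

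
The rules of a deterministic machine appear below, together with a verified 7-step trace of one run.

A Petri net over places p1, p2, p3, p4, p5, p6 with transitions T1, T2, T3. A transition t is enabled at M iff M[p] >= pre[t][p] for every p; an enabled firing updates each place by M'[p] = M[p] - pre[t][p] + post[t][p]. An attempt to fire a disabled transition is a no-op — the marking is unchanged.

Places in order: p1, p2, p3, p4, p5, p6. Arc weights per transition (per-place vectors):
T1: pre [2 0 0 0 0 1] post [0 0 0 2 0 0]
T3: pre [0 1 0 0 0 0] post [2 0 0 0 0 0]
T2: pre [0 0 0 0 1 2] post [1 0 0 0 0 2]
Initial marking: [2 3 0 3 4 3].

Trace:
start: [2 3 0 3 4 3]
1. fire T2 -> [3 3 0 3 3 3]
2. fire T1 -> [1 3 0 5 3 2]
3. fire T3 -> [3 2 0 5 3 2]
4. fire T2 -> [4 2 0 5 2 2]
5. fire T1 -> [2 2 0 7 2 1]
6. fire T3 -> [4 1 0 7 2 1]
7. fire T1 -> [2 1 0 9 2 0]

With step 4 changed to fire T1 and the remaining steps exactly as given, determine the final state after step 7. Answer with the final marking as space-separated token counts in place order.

1 1 0 9 3 0

(re-executing from step 4 with the substitution; state before step 4: [3 2 0 5 3 2])
4. fire T1 -> [1 2 0 7 3 1]
5. fire T1 -> [1 2 0 7 3 1]
6. fire T3 -> [3 1 0 7 3 1]
7. fire T1 -> [1 1 0 9 3 0]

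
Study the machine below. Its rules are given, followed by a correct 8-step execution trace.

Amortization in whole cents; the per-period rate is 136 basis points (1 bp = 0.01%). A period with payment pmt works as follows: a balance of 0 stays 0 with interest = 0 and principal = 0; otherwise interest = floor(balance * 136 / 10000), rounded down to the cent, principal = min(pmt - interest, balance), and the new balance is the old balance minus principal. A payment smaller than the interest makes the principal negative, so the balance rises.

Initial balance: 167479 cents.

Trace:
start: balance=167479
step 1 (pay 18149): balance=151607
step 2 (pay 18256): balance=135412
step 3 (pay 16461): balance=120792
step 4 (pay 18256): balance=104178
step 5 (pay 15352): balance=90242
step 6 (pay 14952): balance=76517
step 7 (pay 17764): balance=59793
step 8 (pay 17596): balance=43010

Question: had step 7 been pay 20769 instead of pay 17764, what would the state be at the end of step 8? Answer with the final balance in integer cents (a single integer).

(re-executing from step 7 with the substitution; state before step 7: balance=76517)
step 7 (pay 20769): balance=56788
step 8 (pay 17596): balance=39964

39964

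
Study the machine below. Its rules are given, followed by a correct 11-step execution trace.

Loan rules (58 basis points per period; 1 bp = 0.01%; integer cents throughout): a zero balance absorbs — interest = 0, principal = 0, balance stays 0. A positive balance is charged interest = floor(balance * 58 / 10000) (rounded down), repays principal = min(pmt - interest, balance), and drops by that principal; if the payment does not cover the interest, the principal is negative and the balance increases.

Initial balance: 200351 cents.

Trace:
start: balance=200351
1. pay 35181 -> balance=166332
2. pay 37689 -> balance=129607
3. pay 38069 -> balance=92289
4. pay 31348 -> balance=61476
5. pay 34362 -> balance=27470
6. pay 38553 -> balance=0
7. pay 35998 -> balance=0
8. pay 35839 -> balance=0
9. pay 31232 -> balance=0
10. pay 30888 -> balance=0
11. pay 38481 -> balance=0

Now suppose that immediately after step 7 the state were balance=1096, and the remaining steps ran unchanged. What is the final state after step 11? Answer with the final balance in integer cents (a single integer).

0

state after step 7 := balance=1096
8. pay 35839 -> balance=0
9. pay 31232 -> balance=0
10. pay 30888 -> balance=0
11. pay 38481 -> balance=0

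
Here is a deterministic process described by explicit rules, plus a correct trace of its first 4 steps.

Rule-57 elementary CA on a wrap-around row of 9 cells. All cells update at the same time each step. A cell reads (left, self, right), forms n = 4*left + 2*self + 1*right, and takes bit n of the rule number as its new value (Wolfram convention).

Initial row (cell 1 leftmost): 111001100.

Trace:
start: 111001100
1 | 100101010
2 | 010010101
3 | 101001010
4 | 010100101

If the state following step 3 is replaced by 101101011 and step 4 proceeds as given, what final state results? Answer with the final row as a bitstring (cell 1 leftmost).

state after step 3 := 101101011
4 | 011010110

011010110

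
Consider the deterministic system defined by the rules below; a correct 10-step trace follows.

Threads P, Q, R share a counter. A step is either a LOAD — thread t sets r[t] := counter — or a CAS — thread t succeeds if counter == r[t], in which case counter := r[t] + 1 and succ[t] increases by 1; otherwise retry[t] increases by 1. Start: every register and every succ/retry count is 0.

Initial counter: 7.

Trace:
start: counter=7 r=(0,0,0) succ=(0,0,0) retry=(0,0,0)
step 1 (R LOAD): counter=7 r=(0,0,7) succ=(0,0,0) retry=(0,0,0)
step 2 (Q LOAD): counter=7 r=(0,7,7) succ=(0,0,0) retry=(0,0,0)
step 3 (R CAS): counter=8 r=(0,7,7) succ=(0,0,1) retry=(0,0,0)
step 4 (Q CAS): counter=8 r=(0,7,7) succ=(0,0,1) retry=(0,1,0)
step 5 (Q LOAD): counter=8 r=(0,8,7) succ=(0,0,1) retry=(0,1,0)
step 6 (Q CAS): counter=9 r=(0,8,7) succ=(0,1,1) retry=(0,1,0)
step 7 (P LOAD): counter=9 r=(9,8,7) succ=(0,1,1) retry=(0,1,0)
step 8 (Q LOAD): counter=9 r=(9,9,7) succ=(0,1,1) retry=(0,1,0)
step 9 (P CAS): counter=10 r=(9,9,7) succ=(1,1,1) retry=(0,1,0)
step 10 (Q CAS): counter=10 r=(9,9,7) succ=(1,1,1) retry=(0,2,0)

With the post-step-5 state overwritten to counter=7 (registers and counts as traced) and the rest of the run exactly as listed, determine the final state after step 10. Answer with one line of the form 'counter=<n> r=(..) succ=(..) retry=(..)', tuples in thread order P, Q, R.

state after step 5 := counter=7 r=(0,8,7) succ=(0,0,1) retry=(0,1,0)
step 6 (Q CAS): counter=7 r=(0,8,7) succ=(0,0,1) retry=(0,2,0)
step 7 (P LOAD): counter=7 r=(7,8,7) succ=(0,0,1) retry=(0,2,0)
step 8 (Q LOAD): counter=7 r=(7,7,7) succ=(0,0,1) retry=(0,2,0)
step 9 (P CAS): counter=8 r=(7,7,7) succ=(1,0,1) retry=(0,2,0)
step 10 (Q CAS): counter=8 r=(7,7,7) succ=(1,0,1) retry=(0,3,0)

counter=8 r=(7,7,7) succ=(1,0,1) retry=(0,3,0)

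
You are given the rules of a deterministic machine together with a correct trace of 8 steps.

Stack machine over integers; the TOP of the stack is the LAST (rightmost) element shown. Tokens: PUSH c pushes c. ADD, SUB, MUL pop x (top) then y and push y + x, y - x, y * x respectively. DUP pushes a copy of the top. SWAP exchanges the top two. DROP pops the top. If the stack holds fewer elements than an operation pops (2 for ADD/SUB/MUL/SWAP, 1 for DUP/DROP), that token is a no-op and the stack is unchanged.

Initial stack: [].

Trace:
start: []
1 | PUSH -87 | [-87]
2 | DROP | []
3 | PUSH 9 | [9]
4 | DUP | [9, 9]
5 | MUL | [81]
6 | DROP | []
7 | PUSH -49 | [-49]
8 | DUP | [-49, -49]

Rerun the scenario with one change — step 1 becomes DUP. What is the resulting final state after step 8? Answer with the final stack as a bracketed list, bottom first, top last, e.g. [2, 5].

(re-executing from step 1 with the substitution; state before step 1: [])
1 | DUP | []
2 | DROP | []
3 | PUSH 9 | [9]
4 | DUP | [9, 9]
5 | MUL | [81]
6 | DROP | []
7 | PUSH -49 | [-49]
8 | DUP | [-49, -49]

[-49, -49]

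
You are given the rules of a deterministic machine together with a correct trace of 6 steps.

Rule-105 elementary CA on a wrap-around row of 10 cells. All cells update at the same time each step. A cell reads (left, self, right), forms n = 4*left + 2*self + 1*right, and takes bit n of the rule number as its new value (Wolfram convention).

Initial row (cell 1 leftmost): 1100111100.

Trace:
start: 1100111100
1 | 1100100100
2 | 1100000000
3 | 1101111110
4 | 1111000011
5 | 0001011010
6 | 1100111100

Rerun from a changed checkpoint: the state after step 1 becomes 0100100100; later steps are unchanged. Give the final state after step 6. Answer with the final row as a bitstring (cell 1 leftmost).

0001010001

state after step 1 := 0100100100
2 | 0000000001
3 | 0111111100
4 | 0100000101
5 | 1001110010
6 | 0001010001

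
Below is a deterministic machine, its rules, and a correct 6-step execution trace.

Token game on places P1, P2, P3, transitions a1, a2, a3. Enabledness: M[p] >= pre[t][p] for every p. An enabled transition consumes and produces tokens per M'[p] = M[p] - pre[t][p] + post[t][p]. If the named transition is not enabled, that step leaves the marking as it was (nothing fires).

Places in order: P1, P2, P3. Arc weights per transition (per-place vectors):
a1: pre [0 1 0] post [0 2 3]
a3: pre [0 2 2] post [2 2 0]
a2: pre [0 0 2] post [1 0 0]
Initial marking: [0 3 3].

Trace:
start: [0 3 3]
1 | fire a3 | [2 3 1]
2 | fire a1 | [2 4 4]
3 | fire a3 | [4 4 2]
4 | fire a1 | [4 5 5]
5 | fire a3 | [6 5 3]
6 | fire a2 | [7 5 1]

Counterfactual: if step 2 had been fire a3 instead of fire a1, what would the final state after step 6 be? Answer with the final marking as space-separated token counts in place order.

5 4 0

(re-executing from step 2 with the substitution; state before step 2: [2 3 1])
2 | fire a3 | [2 3 1]
3 | fire a3 | [2 3 1]
4 | fire a1 | [2 4 4]
5 | fire a3 | [4 4 2]
6 | fire a2 | [5 4 0]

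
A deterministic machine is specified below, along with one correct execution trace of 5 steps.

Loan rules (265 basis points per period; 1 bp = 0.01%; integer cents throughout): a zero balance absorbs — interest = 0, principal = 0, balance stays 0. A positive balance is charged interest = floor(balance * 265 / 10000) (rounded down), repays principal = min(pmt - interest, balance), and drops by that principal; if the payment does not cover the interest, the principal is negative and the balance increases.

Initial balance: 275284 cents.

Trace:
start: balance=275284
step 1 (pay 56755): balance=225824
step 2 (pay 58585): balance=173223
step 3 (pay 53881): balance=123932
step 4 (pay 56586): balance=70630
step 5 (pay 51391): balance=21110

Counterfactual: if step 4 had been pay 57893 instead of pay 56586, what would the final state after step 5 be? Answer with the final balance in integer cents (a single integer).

(re-executing from step 4 with the substitution; state before step 4: balance=123932)
step 4 (pay 57893): balance=69323
step 5 (pay 51391): balance=19769

19769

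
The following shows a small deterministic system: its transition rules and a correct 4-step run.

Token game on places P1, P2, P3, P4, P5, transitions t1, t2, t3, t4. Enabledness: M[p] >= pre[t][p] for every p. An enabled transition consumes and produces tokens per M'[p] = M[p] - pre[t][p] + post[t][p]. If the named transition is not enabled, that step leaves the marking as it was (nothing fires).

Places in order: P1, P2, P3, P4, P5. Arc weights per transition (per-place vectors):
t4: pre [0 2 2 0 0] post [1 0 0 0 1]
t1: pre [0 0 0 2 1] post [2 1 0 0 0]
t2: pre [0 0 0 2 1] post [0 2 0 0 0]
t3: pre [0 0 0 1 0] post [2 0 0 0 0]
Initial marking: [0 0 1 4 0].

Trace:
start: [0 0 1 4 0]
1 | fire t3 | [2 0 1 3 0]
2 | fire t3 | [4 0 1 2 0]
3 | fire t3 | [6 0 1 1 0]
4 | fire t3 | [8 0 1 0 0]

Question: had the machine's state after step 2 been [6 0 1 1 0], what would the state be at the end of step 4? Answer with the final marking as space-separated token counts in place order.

state after step 2 := [6 0 1 1 0]
3 | fire t3 | [8 0 1 0 0]
4 | fire t3 | [8 0 1 0 0]

8 0 1 0 0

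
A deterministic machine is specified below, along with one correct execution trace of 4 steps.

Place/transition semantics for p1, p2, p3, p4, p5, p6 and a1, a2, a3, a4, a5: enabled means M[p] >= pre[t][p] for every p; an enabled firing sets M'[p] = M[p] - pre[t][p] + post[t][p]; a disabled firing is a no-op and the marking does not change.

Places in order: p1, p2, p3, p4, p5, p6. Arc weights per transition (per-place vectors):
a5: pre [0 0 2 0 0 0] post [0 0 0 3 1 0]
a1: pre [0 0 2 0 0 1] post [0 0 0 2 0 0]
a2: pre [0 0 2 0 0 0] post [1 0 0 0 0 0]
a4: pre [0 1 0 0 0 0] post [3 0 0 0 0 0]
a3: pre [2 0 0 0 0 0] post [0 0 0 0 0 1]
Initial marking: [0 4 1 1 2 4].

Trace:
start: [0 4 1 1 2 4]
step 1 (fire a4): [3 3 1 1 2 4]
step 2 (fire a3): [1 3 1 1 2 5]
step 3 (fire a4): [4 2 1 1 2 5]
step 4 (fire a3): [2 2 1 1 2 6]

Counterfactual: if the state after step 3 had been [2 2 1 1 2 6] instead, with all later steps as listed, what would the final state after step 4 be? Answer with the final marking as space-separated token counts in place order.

state after step 3 := [2 2 1 1 2 6]
step 4 (fire a3): [0 2 1 1 2 7]

0 2 1 1 2 7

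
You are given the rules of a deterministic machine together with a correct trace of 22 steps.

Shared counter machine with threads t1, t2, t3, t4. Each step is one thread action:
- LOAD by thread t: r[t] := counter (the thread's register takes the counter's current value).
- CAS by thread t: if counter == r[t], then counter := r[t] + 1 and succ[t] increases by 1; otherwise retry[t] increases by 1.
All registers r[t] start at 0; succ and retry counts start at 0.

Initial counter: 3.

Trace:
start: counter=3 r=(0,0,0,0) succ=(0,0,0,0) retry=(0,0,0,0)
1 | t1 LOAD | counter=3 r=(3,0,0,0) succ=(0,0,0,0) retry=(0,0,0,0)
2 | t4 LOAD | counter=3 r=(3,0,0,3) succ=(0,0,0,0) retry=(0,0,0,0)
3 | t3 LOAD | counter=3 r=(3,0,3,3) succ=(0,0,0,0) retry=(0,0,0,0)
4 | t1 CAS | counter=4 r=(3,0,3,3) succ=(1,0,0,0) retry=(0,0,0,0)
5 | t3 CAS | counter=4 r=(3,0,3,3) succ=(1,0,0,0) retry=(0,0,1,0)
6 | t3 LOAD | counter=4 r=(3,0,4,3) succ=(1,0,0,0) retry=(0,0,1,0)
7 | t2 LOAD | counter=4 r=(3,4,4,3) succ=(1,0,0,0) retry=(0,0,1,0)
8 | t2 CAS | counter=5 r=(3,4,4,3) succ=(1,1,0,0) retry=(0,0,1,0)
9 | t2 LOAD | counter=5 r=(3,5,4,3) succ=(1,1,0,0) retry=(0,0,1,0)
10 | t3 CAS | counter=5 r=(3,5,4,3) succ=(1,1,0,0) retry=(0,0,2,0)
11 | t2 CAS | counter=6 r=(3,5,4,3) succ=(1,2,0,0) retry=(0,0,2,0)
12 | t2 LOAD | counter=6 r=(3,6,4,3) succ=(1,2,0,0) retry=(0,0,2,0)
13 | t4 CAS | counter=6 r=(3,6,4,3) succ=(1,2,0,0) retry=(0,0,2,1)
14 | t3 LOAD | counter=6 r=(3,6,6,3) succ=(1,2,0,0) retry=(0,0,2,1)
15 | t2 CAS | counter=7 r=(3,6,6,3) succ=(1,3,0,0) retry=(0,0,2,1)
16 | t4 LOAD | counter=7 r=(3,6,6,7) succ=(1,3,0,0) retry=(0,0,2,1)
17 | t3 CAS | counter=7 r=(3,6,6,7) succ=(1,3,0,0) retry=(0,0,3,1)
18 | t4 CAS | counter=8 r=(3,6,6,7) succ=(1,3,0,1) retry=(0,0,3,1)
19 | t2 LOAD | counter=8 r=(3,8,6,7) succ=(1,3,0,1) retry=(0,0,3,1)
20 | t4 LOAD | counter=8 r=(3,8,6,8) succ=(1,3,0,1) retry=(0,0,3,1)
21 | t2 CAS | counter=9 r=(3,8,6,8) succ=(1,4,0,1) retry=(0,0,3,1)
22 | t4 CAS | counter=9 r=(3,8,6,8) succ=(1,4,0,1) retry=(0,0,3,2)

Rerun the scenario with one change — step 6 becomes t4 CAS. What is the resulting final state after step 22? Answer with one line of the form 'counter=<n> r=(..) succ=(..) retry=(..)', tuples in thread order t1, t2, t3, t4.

counter=9 r=(3,8,6,8) succ=(1,4,0,1) retry=(0,0,3,3)

(re-executing from step 6 with the substitution; state before step 6: counter=4 r=(3,0,3,3) succ=(1,0,0,0) retry=(0,0,1,0))
6 | t4 CAS | counter=4 r=(3,0,3,3) succ=(1,0,0,0) retry=(0,0,1,1)
7 | t2 LOAD | counter=4 r=(3,4,3,3) succ=(1,0,0,0) retry=(0,0,1,1)
8 | t2 CAS | counter=5 r=(3,4,3,3) succ=(1,1,0,0) retry=(0,0,1,1)
9 | t2 LOAD | counter=5 r=(3,5,3,3) succ=(1,1,0,0) retry=(0,0,1,1)
10 | t3 CAS | counter=5 r=(3,5,3,3) succ=(1,1,0,0) retry=(0,0,2,1)
11 | t2 CAS | counter=6 r=(3,5,3,3) succ=(1,2,0,0) retry=(0,0,2,1)
12 | t2 LOAD | counter=6 r=(3,6,3,3) succ=(1,2,0,0) retry=(0,0,2,1)
13 | t4 CAS | counter=6 r=(3,6,3,3) succ=(1,2,0,0) retry=(0,0,2,2)
14 | t3 LOAD | counter=6 r=(3,6,6,3) succ=(1,2,0,0) retry=(0,0,2,2)
15 | t2 CAS | counter=7 r=(3,6,6,3) succ=(1,3,0,0) retry=(0,0,2,2)
16 | t4 LOAD | counter=7 r=(3,6,6,7) succ=(1,3,0,0) retry=(0,0,2,2)
17 | t3 CAS | counter=7 r=(3,6,6,7) succ=(1,3,0,0) retry=(0,0,3,2)
18 | t4 CAS | counter=8 r=(3,6,6,7) succ=(1,3,0,1) retry=(0,0,3,2)
19 | t2 LOAD | counter=8 r=(3,8,6,7) succ=(1,3,0,1) retry=(0,0,3,2)
20 | t4 LOAD | counter=8 r=(3,8,6,8) succ=(1,3,0,1) retry=(0,0,3,2)
21 | t2 CAS | counter=9 r=(3,8,6,8) succ=(1,4,0,1) retry=(0,0,3,2)
22 | t4 CAS | counter=9 r=(3,8,6,8) succ=(1,4,0,1) retry=(0,0,3,3)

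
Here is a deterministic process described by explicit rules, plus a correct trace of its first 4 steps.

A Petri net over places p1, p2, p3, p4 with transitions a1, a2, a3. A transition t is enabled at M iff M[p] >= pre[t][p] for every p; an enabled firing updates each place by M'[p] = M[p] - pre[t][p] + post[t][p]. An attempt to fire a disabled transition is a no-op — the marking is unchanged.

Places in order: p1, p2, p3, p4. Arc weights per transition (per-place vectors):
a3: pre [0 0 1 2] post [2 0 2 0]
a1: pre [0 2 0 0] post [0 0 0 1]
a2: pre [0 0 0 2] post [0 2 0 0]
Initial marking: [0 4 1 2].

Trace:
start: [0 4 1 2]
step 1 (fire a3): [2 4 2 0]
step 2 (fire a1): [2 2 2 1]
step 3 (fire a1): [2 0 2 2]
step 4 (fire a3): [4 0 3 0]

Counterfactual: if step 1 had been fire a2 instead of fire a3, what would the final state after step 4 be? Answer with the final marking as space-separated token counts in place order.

2 2 2 0

(re-executing from step 1 with the substitution; state before step 1: [0 4 1 2])
step 1 (fire a2): [0 6 1 0]
step 2 (fire a1): [0 4 1 1]
step 3 (fire a1): [0 2 1 2]
step 4 (fire a3): [2 2 2 0]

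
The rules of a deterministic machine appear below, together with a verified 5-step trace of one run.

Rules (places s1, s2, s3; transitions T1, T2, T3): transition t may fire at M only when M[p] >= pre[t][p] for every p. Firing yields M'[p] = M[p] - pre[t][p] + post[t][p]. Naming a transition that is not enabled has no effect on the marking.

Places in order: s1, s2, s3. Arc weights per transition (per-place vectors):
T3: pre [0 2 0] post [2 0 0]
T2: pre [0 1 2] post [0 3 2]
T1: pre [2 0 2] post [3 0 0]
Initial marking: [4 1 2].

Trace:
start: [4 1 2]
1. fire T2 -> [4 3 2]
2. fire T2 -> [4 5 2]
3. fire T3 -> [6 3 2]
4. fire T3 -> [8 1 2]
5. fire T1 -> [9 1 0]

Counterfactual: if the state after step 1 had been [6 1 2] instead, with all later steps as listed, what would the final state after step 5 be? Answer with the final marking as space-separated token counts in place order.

9 1 0

state after step 1 := [6 1 2]
2. fire T2 -> [6 3 2]
3. fire T3 -> [8 1 2]
4. fire T3 -> [8 1 2]
5. fire T1 -> [9 1 0]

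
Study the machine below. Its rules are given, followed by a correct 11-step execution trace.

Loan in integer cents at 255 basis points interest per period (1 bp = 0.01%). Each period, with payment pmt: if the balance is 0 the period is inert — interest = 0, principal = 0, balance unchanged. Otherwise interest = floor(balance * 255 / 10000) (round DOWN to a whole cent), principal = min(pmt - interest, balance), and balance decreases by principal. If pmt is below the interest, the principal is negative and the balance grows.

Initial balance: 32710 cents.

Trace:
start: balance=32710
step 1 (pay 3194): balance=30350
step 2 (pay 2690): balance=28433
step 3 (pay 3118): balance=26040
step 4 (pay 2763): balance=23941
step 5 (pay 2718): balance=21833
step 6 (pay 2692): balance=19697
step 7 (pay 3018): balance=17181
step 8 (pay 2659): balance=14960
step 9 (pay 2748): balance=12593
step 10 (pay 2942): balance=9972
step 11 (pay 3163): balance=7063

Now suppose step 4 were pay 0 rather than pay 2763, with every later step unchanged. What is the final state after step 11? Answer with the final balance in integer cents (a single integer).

10358

(re-executing from step 4 with the substitution; state before step 4: balance=26040)
step 4 (pay 0): balance=26704
step 5 (pay 2718): balance=24666
step 6 (pay 2692): balance=22602
step 7 (pay 3018): balance=20160
step 8 (pay 2659): balance=18015
step 9 (pay 2748): balance=15726
step 10 (pay 2942): balance=13185
step 11 (pay 3163): balance=10358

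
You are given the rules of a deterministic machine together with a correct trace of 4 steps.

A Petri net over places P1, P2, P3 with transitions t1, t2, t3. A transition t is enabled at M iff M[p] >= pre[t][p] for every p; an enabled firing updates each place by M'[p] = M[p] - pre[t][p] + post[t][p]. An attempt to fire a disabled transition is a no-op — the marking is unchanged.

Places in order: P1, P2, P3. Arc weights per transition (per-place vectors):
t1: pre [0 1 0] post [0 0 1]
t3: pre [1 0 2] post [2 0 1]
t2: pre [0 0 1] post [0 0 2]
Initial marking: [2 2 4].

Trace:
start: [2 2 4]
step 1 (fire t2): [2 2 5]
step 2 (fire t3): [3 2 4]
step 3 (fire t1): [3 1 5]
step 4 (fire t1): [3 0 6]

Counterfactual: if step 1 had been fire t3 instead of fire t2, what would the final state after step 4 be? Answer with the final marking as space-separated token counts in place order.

(re-executing from step 1 with the substitution; state before step 1: [2 2 4])
step 1 (fire t3): [3 2 3]
step 2 (fire t3): [4 2 2]
step 3 (fire t1): [4 1 3]
step 4 (fire t1): [4 0 4]

4 0 4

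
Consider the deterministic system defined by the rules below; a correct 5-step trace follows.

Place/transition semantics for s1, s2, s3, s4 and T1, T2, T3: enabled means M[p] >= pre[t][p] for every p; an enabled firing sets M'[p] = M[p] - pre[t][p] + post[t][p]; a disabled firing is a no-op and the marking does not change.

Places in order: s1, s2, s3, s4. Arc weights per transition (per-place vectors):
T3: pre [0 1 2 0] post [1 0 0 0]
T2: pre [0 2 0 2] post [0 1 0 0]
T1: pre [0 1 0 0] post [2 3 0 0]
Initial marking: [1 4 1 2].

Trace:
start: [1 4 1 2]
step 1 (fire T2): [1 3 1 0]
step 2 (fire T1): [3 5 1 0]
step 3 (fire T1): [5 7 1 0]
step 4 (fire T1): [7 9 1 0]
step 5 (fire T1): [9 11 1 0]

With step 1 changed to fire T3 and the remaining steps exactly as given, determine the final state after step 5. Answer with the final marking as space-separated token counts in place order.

9 12 1 2

(re-executing from step 1 with the substitution; state before step 1: [1 4 1 2])
step 1 (fire T3): [1 4 1 2]
step 2 (fire T1): [3 6 1 2]
step 3 (fire T1): [5 8 1 2]
step 4 (fire T1): [7 10 1 2]
step 5 (fire T1): [9 12 1 2]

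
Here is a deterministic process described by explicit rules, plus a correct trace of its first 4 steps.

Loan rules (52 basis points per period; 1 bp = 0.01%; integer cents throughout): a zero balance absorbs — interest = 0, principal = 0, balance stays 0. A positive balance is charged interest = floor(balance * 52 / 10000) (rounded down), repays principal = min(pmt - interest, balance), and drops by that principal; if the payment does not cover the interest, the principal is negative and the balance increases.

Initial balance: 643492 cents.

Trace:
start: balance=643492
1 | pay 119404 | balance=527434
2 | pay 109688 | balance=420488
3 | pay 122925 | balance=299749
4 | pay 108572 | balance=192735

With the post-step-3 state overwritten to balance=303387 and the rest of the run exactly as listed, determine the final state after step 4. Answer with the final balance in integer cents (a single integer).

196392

state after step 3 := balance=303387
4 | pay 108572 | balance=196392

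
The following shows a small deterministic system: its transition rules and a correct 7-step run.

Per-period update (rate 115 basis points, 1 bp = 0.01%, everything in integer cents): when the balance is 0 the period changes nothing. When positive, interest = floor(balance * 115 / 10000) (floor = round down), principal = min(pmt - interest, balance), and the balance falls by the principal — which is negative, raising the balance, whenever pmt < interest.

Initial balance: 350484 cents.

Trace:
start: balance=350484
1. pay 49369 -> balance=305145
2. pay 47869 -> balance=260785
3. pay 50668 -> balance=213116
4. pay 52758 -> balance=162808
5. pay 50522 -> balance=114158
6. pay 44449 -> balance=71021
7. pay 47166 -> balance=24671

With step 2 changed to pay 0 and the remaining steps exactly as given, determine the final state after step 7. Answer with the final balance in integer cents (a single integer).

(re-executing from step 2 with the substitution; state before step 2: balance=305145)
2. pay 0 -> balance=308654
3. pay 50668 -> balance=261535
4. pay 52758 -> balance=211784
5. pay 50522 -> balance=163697
6. pay 44449 -> balance=121130
7. pay 47166 -> balance=75356

75356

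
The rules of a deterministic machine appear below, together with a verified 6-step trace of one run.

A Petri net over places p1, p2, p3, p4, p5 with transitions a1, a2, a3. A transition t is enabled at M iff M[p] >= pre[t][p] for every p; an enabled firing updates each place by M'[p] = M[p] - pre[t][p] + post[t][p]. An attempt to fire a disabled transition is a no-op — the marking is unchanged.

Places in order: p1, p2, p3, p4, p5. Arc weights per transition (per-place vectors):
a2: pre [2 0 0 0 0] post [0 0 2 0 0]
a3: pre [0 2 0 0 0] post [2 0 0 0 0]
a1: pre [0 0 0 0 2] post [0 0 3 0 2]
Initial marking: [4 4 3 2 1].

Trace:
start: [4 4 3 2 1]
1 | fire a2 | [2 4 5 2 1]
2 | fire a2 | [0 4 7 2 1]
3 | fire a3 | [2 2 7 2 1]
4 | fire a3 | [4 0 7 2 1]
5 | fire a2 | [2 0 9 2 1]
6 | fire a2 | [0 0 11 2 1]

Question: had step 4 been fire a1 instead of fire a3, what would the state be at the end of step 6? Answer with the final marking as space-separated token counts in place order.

(re-executing from step 4 with the substitution; state before step 4: [2 2 7 2 1])
4 | fire a1 | [2 2 7 2 1]
5 | fire a2 | [0 2 9 2 1]
6 | fire a2 | [0 2 9 2 1]

0 2 9 2 1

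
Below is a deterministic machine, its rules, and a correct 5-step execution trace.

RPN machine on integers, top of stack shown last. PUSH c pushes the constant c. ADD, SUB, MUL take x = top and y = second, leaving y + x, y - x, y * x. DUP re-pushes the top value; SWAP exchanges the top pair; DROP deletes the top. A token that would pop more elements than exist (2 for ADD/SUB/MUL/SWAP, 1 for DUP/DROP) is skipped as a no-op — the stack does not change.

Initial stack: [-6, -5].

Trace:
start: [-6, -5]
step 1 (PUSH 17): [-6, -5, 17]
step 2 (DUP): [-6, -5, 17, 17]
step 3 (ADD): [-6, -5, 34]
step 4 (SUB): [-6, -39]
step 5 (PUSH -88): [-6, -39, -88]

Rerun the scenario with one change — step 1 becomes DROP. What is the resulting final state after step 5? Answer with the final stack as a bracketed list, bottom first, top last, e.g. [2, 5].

(re-executing from step 1 with the substitution; state before step 1: [-6, -5])
step 1 (DROP): [-6]
step 2 (DUP): [-6, -6]
step 3 (ADD): [-12]
step 4 (SUB): [-12]
step 5 (PUSH -88): [-12, -88]

[-12, -88]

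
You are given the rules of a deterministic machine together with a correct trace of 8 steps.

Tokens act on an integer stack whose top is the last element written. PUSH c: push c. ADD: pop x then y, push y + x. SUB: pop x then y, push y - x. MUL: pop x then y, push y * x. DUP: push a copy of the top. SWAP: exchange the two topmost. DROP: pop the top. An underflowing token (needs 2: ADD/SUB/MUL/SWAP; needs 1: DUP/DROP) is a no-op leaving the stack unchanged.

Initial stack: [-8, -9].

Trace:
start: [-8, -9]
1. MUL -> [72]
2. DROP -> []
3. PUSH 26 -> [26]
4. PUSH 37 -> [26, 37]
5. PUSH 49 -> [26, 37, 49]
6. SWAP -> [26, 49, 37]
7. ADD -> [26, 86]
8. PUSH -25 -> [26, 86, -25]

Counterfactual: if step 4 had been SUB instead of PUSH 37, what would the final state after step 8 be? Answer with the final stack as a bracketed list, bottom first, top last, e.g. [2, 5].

(re-executing from step 4 with the substitution; state before step 4: [26])
4. SUB -> [26]
5. PUSH 49 -> [26, 49]
6. SWAP -> [49, 26]
7. ADD -> [75]
8. PUSH -25 -> [75, -25]

[75, -25]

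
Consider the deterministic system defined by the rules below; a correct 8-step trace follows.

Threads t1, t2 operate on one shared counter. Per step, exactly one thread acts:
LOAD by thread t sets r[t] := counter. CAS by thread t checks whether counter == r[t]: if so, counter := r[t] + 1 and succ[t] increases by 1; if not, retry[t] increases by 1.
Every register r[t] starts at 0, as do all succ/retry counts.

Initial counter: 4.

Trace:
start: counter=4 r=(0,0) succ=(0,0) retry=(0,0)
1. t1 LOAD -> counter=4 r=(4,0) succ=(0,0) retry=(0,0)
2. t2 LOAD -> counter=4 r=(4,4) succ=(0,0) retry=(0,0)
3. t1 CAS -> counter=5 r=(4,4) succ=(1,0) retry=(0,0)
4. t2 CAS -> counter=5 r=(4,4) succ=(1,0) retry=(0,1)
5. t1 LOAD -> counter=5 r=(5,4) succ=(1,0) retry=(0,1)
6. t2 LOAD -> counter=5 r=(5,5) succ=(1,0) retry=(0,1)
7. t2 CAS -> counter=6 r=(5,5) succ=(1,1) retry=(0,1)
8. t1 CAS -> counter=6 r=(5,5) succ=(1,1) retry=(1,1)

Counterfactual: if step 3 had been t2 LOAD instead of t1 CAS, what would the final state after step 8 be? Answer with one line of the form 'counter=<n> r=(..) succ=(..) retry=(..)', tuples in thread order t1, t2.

counter=6 r=(5,5) succ=(0,2) retry=(1,0)

(re-executing from step 3 with the substitution; state before step 3: counter=4 r=(4,4) succ=(0,0) retry=(0,0))
3. t2 LOAD -> counter=4 r=(4,4) succ=(0,0) retry=(0,0)
4. t2 CAS -> counter=5 r=(4,4) succ=(0,1) retry=(0,0)
5. t1 LOAD -> counter=5 r=(5,4) succ=(0,1) retry=(0,0)
6. t2 LOAD -> counter=5 r=(5,5) succ=(0,1) retry=(0,0)
7. t2 CAS -> counter=6 r=(5,5) succ=(0,2) retry=(0,0)
8. t1 CAS -> counter=6 r=(5,5) succ=(0,2) retry=(1,0)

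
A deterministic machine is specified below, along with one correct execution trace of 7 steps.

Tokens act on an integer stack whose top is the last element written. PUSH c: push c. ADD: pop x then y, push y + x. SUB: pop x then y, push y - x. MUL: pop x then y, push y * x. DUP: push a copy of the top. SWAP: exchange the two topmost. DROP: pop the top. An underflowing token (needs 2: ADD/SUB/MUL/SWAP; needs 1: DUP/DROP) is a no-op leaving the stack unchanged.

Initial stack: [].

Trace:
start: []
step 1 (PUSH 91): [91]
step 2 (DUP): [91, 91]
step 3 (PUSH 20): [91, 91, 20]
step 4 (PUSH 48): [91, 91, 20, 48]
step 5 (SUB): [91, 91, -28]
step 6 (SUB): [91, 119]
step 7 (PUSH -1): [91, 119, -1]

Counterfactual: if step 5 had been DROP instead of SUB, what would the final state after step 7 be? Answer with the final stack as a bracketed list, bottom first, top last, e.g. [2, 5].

(re-executing from step 5 with the substitution; state before step 5: [91, 91, 20, 48])
step 5 (DROP): [91, 91, 20]
step 6 (SUB): [91, 71]
step 7 (PUSH -1): [91, 71, -1]

[91, 71, -1]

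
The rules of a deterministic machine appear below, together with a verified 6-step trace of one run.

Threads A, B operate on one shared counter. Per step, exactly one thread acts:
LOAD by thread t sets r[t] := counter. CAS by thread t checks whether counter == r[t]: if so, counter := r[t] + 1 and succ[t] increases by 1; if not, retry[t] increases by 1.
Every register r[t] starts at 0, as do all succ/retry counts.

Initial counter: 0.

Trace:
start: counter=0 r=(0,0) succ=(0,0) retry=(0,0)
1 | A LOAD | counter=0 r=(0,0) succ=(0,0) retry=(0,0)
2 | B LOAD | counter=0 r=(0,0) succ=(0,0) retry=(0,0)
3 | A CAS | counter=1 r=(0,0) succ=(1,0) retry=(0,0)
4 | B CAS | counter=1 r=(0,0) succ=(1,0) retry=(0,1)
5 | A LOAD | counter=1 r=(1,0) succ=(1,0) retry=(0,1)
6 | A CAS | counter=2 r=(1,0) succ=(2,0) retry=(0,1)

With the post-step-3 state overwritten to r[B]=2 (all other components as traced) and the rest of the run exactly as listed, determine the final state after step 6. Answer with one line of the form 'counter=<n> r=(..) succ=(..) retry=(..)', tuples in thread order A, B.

state after step 3 := counter=1 r=(0,2) succ=(1,0) retry=(0,0)
4 | B CAS | counter=1 r=(0,2) succ=(1,0) retry=(0,1)
5 | A LOAD | counter=1 r=(1,2) succ=(1,0) retry=(0,1)
6 | A CAS | counter=2 r=(1,2) succ=(2,0) retry=(0,1)

counter=2 r=(1,2) succ=(2,0) retry=(0,1)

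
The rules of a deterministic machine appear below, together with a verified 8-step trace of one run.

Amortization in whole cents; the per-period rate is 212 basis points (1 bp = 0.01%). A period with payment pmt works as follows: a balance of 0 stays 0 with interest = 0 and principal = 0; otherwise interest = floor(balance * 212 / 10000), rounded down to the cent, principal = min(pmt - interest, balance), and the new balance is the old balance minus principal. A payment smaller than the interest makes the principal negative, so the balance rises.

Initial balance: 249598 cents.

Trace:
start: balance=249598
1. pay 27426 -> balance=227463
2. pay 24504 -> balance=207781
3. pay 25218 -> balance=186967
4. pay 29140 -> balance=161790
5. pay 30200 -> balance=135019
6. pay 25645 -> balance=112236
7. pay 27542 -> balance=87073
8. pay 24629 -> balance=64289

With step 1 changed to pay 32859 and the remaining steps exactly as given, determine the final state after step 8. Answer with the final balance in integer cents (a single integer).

57999

(re-executing from step 1 with the substitution; state before step 1: balance=249598)
1. pay 32859 -> balance=222030
2. pay 24504 -> balance=202233
3. pay 25218 -> balance=181302
4. pay 29140 -> balance=156005
5. pay 30200 -> balance=129112
6. pay 25645 -> balance=106204
7. pay 27542 -> balance=80913
8. pay 24629 -> balance=57999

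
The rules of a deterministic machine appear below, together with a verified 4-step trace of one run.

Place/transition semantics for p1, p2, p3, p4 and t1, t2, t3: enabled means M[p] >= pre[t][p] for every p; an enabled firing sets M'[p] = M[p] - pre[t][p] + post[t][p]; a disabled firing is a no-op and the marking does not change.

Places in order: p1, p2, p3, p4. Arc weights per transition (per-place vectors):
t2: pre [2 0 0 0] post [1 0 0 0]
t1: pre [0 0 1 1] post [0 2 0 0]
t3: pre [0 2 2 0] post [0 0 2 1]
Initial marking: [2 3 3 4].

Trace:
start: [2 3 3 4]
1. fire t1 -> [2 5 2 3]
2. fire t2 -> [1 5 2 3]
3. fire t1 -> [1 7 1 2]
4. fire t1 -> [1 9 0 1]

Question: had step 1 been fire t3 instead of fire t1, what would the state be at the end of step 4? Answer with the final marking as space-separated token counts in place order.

(re-executing from step 1 with the substitution; state before step 1: [2 3 3 4])
1. fire t3 -> [2 1 3 5]
2. fire t2 -> [1 1 3 5]
3. fire t1 -> [1 3 2 4]
4. fire t1 -> [1 5 1 3]

1 5 1 3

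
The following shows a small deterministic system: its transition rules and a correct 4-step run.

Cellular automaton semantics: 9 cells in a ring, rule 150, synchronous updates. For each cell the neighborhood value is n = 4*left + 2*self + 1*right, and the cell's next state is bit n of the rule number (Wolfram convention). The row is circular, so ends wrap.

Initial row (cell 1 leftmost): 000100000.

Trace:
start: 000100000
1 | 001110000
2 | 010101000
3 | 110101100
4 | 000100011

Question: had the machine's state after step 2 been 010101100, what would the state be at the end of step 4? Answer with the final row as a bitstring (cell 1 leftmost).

000110110

state after step 2 := 010101100
3 | 110100010
4 | 000110110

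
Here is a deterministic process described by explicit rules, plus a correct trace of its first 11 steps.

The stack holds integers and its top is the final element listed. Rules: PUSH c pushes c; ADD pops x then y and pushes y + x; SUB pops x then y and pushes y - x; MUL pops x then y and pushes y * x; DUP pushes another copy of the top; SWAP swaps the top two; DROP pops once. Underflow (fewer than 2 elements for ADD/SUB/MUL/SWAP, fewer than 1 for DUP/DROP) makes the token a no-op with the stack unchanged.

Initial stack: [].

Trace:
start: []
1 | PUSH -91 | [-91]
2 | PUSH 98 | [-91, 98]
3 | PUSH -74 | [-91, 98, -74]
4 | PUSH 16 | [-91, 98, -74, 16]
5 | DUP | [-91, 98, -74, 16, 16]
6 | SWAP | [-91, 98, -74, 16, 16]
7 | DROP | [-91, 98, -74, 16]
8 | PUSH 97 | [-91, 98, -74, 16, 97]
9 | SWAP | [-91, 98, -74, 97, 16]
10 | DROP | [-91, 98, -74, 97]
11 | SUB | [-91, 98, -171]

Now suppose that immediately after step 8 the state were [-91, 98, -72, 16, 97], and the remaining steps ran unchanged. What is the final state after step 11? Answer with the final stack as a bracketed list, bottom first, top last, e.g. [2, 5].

[-91, 98, -169]

state after step 8 := [-91, 98, -72, 16, 97]
9 | SWAP | [-91, 98, -72, 97, 16]
10 | DROP | [-91, 98, -72, 97]
11 | SUB | [-91, 98, -169]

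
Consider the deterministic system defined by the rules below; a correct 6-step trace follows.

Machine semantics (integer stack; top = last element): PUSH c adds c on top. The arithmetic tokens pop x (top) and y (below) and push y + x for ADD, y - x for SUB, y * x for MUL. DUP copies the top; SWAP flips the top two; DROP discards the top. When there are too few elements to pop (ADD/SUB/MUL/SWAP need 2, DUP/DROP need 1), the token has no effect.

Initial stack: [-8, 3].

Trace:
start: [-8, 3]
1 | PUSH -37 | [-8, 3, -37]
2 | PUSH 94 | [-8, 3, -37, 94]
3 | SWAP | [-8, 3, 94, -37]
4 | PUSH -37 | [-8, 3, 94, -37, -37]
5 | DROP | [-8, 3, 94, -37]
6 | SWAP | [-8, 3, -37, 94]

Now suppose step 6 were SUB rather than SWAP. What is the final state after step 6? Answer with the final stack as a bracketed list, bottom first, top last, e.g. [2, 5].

[-8, 3, 131]

(re-executing from step 6 with the substitution; state before step 6: [-8, 3, 94, -37])
6 | SUB | [-8, 3, 131]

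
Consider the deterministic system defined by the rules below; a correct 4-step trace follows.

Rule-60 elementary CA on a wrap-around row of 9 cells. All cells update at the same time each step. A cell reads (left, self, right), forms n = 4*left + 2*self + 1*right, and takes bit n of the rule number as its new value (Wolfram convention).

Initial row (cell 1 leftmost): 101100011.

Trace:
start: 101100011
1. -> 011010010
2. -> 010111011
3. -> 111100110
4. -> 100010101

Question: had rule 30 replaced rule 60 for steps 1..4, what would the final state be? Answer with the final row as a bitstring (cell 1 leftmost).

011110101

(re-executing steps 1..4 under rule 30; state before step 1: 101100011)
1. -> 001010110
2. -> 011010101
3. -> 010010101
4. -> 011110101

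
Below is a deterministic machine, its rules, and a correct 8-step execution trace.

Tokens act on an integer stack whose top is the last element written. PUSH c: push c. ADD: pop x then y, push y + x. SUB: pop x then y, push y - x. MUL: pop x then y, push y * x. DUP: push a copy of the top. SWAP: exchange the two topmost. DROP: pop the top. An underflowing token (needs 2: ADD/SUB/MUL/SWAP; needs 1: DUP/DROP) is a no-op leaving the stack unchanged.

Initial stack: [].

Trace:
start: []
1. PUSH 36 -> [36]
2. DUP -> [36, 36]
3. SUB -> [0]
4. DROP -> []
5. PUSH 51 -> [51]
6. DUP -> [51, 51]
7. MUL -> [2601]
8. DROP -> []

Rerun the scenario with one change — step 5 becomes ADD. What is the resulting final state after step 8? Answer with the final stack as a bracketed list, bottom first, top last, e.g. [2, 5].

[]

(re-executing from step 5 with the substitution; state before step 5: [])
5. ADD -> []
6. DUP -> []
7. MUL -> []
8. DROP -> []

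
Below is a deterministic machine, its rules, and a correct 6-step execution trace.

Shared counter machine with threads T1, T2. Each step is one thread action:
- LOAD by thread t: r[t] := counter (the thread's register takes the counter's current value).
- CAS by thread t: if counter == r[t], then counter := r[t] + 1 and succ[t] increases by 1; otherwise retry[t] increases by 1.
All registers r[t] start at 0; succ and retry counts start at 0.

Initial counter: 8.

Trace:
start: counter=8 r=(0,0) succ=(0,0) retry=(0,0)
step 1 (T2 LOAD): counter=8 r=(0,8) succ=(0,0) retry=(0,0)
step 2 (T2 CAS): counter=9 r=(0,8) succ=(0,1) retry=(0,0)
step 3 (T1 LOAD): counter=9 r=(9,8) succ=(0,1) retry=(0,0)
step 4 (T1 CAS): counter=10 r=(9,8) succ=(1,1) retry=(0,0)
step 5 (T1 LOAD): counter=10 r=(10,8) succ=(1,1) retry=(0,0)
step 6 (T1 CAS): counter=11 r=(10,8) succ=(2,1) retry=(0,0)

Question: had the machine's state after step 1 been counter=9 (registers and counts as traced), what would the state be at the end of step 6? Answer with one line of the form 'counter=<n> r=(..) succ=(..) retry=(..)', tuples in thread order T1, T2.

counter=11 r=(10,8) succ=(2,0) retry=(0,1)

state after step 1 := counter=9 r=(0,8) succ=(0,0) retry=(0,0)
step 2 (T2 CAS): counter=9 r=(0,8) succ=(0,0) retry=(0,1)
step 3 (T1 LOAD): counter=9 r=(9,8) succ=(0,0) retry=(0,1)
step 4 (T1 CAS): counter=10 r=(9,8) succ=(1,0) retry=(0,1)
step 5 (T1 LOAD): counter=10 r=(10,8) succ=(1,0) retry=(0,1)
step 6 (T1 CAS): counter=11 r=(10,8) succ=(2,0) retry=(0,1)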